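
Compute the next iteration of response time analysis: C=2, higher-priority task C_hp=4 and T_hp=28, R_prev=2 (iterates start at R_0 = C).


R_next = C + ceil(R_prev / T_hp) * C_hp
ceil(2 / 28) = ceil(0.0714) = 1
Interference = 1 * 4 = 4
R_next = 2 + 4 = 6

6


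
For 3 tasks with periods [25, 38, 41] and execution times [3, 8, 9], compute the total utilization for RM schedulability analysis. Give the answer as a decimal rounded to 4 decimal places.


Compute individual utilizations (exact fractions):
  Task 1: C/T = 3/25 (approx. 0.12)
  Task 2: C/T = 8/38 = 4/19 (approx. 0.2105)
  Task 3: C/T = 9/41 (approx. 0.2195)
Total utilization U = 3/25 + 4/19 + 9/41 = 10712/19475
Rounded to 4 decimal places: U = 0.5500
RM (Liu & Layland) bound for 3 tasks = 0.779763; compare with U = 10712/19475 (approx. 0.550039)
U <= bound, so schedulable by RM sufficient condition.

0.5500


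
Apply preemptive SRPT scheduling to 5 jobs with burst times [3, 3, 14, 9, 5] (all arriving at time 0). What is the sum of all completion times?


Since all jobs arrive at t=0, SRPT equals SPT ordering.
SPT order: [3, 3, 5, 9, 14]
Completion times:
  Job 1: p=3, C=3
  Job 2: p=3, C=6
  Job 3: p=5, C=11
  Job 4: p=9, C=20
  Job 5: p=14, C=34
Total completion time = 3 + 6 + 11 + 20 + 34 = 74

74


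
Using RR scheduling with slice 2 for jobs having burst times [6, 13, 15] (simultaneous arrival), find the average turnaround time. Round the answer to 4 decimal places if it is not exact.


Time quantum = 2
Execution trace:
  J1 runs 2 units, time = 2
  J2 runs 2 units, time = 4
  J3 runs 2 units, time = 6
  J1 runs 2 units, time = 8
  J2 runs 2 units, time = 10
  J3 runs 2 units, time = 12
  J1 runs 2 units, time = 14
  J2 runs 2 units, time = 16
  J3 runs 2 units, time = 18
  J2 runs 2 units, time = 20
  J3 runs 2 units, time = 22
  J2 runs 2 units, time = 24
  J3 runs 2 units, time = 26
  J2 runs 2 units, time = 28
  J3 runs 2 units, time = 30
  J2 runs 1 units, time = 31
  J3 runs 2 units, time = 33
  J3 runs 1 units, time = 34
Finish times: [14, 31, 34]
Average turnaround = 79/3 = 26.3333

26.3333


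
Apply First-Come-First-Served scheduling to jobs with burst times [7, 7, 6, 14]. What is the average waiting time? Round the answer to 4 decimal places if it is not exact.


FCFS order (as given): [7, 7, 6, 14]
Waiting times:
  Job 1: wait = 0
  Job 2: wait = 7
  Job 3: wait = 14
  Job 4: wait = 20
Sum of waiting times = 41
Average waiting time = 41/4 = 10.25

10.25


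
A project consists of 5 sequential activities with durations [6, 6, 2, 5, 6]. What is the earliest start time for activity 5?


Activity 5 starts after activities 1 through 4 complete.
Predecessor durations: [6, 6, 2, 5]
ES = 6 + 6 + 2 + 5 = 19

19


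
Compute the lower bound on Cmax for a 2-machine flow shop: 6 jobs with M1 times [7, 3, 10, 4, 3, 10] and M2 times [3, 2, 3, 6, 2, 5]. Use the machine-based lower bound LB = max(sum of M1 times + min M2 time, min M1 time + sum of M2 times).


LB1 = sum(M1 times) + min(M2 times) = 37 + 2 = 39
LB2 = min(M1 times) + sum(M2 times) = 3 + 21 = 24
Lower bound = max(LB1, LB2) = max(39, 24) = 39

39


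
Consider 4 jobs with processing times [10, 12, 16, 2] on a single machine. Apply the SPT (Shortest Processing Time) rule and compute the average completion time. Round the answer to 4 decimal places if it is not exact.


Sort jobs by processing time (SPT order): [2, 10, 12, 16]
Compute completion times sequentially:
  Job 1: processing = 2, completes at 2
  Job 2: processing = 10, completes at 12
  Job 3: processing = 12, completes at 24
  Job 4: processing = 16, completes at 40
Sum of completion times = 78
Average completion time = 78/4 = 19.5

19.5


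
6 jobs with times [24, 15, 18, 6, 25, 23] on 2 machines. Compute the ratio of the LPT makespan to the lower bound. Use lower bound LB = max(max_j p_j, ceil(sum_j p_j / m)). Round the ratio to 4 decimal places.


LPT order: [25, 24, 23, 18, 15, 6]
Machine loads after assignment: [58, 53]
LPT makespan = 58
Lower bound = max(max_job, ceil(total/2)) = max(25, 56) = 56
Ratio = 58 / 56 = 1.0357

1.0357


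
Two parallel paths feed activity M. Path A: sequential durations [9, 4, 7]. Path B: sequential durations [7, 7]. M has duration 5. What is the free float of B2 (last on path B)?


ES(B2) = sum of predecessors on chain B = 7
EF(B2) = ES + duration = 7 + 7 = 14
Successor of B2 is M. ES(M) = max(sum(A), sum(B)) = max(20, 14) = 20
Free float = ES(successor) - EF(current) = 20 - 14 = 6

6


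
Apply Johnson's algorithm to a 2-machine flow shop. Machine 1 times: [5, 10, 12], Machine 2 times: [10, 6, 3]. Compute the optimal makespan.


Apply Johnson's rule:
  Group 1 (a <= b): [(1, 5, 10)]
  Group 2 (a > b): [(2, 10, 6), (3, 12, 3)]
Optimal job order: [1, 2, 3]
Schedule:
  Job 1: M1 done at 5, M2 done at 15
  Job 2: M1 done at 15, M2 done at 21
  Job 3: M1 done at 27, M2 done at 30
Makespan = 30

30


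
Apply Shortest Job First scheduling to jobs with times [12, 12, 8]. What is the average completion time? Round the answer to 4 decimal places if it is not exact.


SJF order (ascending): [8, 12, 12]
Completion times:
  Job 1: burst=8, C=8
  Job 2: burst=12, C=20
  Job 3: burst=12, C=32
Average completion = 60/3 = 20.0

20.0


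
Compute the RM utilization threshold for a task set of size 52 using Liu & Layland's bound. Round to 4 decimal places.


Compute 2^(1/52) = 1.0134189907
Subtract 1: 1.0134189907 - 1 = 0.0134189907
Multiply by n: 52 * 0.0134189907 = 0.6977875164
Round to 4 dp: 0.6978

0.6978


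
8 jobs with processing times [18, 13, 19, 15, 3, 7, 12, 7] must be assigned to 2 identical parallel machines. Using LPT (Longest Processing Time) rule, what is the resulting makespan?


Sort jobs in decreasing order (LPT): [19, 18, 15, 13, 12, 7, 7, 3]
Assign each job to the least loaded machine:
  Machine 1: jobs [19, 13, 12, 3], load = 47
  Machine 2: jobs [18, 15, 7, 7], load = 47
Makespan = max load = 47

47


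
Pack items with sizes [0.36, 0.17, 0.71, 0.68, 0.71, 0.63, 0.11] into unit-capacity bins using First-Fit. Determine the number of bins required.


Place items sequentially using First-Fit:
  Item 0.36 -> new Bin 1
  Item 0.17 -> Bin 1 (now 0.53)
  Item 0.71 -> new Bin 2
  Item 0.68 -> new Bin 3
  Item 0.71 -> new Bin 4
  Item 0.63 -> new Bin 5
  Item 0.11 -> Bin 1 (now 0.64)
Total bins used = 5

5


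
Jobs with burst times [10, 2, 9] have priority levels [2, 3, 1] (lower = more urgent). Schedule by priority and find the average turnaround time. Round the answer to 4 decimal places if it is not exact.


Sort by priority (ascending = highest first):
Order: [(1, 9), (2, 10), (3, 2)]
Completion times:
  Priority 1, burst=9, C=9
  Priority 2, burst=10, C=19
  Priority 3, burst=2, C=21
Average turnaround = 49/3 = 16.3333

16.3333


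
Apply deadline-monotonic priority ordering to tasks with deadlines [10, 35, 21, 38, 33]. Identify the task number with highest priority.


Sort tasks by relative deadline (ascending):
  Task 1: deadline = 10
  Task 3: deadline = 21
  Task 5: deadline = 33
  Task 2: deadline = 35
  Task 4: deadline = 38
Priority order (highest first): [1, 3, 5, 2, 4]
Highest priority task = 1

1


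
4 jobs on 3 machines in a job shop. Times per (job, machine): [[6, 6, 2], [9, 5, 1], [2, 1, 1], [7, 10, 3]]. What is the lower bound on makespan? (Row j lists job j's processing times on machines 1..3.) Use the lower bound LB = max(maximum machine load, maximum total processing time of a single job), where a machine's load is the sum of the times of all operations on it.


Machine loads:
  Machine 1: 6 + 9 + 2 + 7 = 24
  Machine 2: 6 + 5 + 1 + 10 = 22
  Machine 3: 2 + 1 + 1 + 3 = 7
Max machine load = 24
Job totals:
  Job 1: 14
  Job 2: 15
  Job 3: 4
  Job 4: 20
Max job total = 20
Lower bound = max(24, 20) = 24

24


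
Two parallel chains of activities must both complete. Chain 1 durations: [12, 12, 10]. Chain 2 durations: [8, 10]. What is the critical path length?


Path A total = 12 + 12 + 10 = 34
Path B total = 8 + 10 = 18
Critical path = longest path = max(34, 18) = 34

34


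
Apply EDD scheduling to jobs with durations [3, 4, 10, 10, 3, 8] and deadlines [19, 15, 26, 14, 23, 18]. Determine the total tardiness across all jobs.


Sort by due date (EDD order): [(10, 14), (4, 15), (8, 18), (3, 19), (3, 23), (10, 26)]
Compute completion times and tardiness:
  Job 1: p=10, d=14, C=10, tardiness=max(0,10-14)=0
  Job 2: p=4, d=15, C=14, tardiness=max(0,14-15)=0
  Job 3: p=8, d=18, C=22, tardiness=max(0,22-18)=4
  Job 4: p=3, d=19, C=25, tardiness=max(0,25-19)=6
  Job 5: p=3, d=23, C=28, tardiness=max(0,28-23)=5
  Job 6: p=10, d=26, C=38, tardiness=max(0,38-26)=12
Total tardiness = 27

27


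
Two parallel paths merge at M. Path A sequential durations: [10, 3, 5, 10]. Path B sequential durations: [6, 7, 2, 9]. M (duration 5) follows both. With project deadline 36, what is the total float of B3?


Forward pass: ES(B3) = sum of predecessors on chain B = 13
EF = ES + duration = 13 + 2 = 15
Backward pass: LF(M) = deadline = 36; LS(M) = 36 - 5 = 31
LF(B3) = LS(M) - sum(successors on chain B) = 31 - 9 = 22
LS = LF - duration = 22 - 2 = 20
Total float = LS - ES = 20 - 13 = 7

7


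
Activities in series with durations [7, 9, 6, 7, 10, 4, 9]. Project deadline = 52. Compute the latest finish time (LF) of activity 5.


LF(activity 5) = deadline - sum of successor durations
Successors: activities 6 through 7 with durations [4, 9]
Sum of successor durations = 13
LF = 52 - 13 = 39

39


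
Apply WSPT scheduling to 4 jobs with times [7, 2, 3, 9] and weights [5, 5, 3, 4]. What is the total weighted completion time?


Compute p/w ratios and sort ascending (WSPT): [(2, 5), (3, 3), (7, 5), (9, 4)]
Compute weighted completion times:
  Job (p=2,w=5): C=2, w*C=5*2=10
  Job (p=3,w=3): C=5, w*C=3*5=15
  Job (p=7,w=5): C=12, w*C=5*12=60
  Job (p=9,w=4): C=21, w*C=4*21=84
Total weighted completion time = 169

169


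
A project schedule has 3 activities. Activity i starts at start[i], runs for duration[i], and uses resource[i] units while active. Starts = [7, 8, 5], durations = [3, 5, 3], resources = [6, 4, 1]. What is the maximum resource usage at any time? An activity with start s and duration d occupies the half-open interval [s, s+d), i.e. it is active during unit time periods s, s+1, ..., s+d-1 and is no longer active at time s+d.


Each activity i is active on [start_i, start_i + duration_i).
Compute total resource usage per time slot:
  t=0: active resources = [], total = 0
  t=1: active resources = [], total = 0
  t=2: active resources = [], total = 0
  t=3: active resources = [], total = 0
  t=4: active resources = [], total = 0
  t=5: active resources = [1], total = 1
  t=6: active resources = [1], total = 1
  t=7: active resources = [6, 1], total = 7
  t=8: active resources = [6, 4], total = 10
  t=9: active resources = [6, 4], total = 10
  t=10: active resources = [4], total = 4
  t=11: active resources = [4], total = 4
  t=12: active resources = [4], total = 4
Peak resource demand = 10

10


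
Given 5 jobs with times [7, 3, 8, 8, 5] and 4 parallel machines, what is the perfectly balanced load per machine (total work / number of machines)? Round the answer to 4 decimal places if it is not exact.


Total processing time = 7 + 3 + 8 + 8 + 5 = 31
Number of machines = 4
Ideal balanced load = 31 / 4 = 7.75

7.75


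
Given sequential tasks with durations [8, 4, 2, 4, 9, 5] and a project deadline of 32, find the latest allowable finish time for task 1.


LF(activity 1) = deadline - sum of successor durations
Successors: activities 2 through 6 with durations [4, 2, 4, 9, 5]
Sum of successor durations = 24
LF = 32 - 24 = 8

8


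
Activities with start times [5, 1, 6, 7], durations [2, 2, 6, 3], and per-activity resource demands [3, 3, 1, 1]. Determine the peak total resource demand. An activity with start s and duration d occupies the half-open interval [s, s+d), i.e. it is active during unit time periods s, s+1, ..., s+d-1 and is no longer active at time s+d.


Each activity i is active on [start_i, start_i + duration_i).
Compute total resource usage per time slot:
  t=0: active resources = [], total = 0
  t=1: active resources = [3], total = 3
  t=2: active resources = [3], total = 3
  t=3: active resources = [], total = 0
  t=4: active resources = [], total = 0
  t=5: active resources = [3], total = 3
  t=6: active resources = [3, 1], total = 4
  t=7: active resources = [1, 1], total = 2
  t=8: active resources = [1, 1], total = 2
  t=9: active resources = [1, 1], total = 2
  t=10: active resources = [1], total = 1
  t=11: active resources = [1], total = 1
Peak resource demand = 4

4


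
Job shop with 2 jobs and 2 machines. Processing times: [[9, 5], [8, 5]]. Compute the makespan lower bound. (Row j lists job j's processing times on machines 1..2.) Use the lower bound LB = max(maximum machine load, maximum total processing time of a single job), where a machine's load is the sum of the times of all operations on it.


Machine loads:
  Machine 1: 9 + 8 = 17
  Machine 2: 5 + 5 = 10
Max machine load = 17
Job totals:
  Job 1: 14
  Job 2: 13
Max job total = 14
Lower bound = max(17, 14) = 17

17


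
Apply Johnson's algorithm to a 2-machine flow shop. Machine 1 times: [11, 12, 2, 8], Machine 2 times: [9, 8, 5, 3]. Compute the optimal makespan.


Apply Johnson's rule:
  Group 1 (a <= b): [(3, 2, 5)]
  Group 2 (a > b): [(1, 11, 9), (2, 12, 8), (4, 8, 3)]
Optimal job order: [3, 1, 2, 4]
Schedule:
  Job 3: M1 done at 2, M2 done at 7
  Job 1: M1 done at 13, M2 done at 22
  Job 2: M1 done at 25, M2 done at 33
  Job 4: M1 done at 33, M2 done at 36
Makespan = 36

36


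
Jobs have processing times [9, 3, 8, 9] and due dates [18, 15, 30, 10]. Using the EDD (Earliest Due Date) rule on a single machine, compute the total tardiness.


Sort by due date (EDD order): [(9, 10), (3, 15), (9, 18), (8, 30)]
Compute completion times and tardiness:
  Job 1: p=9, d=10, C=9, tardiness=max(0,9-10)=0
  Job 2: p=3, d=15, C=12, tardiness=max(0,12-15)=0
  Job 3: p=9, d=18, C=21, tardiness=max(0,21-18)=3
  Job 4: p=8, d=30, C=29, tardiness=max(0,29-30)=0
Total tardiness = 3

3


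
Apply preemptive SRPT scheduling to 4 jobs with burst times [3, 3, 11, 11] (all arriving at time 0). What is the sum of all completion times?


Since all jobs arrive at t=0, SRPT equals SPT ordering.
SPT order: [3, 3, 11, 11]
Completion times:
  Job 1: p=3, C=3
  Job 2: p=3, C=6
  Job 3: p=11, C=17
  Job 4: p=11, C=28
Total completion time = 3 + 6 + 17 + 28 = 54

54


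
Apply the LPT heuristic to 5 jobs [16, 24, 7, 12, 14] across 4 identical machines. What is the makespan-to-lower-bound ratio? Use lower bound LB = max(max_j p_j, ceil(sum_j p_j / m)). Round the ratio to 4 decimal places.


LPT order: [24, 16, 14, 12, 7]
Machine loads after assignment: [24, 16, 14, 19]
LPT makespan = 24
Lower bound = max(max_job, ceil(total/4)) = max(24, 19) = 24
Ratio = 24 / 24 = 1.0

1.0


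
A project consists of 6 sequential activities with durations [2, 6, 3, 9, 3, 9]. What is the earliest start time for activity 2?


Activity 2 starts after activities 1 through 1 complete.
Predecessor durations: [2]
ES = 2 = 2

2


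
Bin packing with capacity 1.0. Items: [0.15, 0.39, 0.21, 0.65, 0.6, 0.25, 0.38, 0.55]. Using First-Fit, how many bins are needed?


Place items sequentially using First-Fit:
  Item 0.15 -> new Bin 1
  Item 0.39 -> Bin 1 (now 0.54)
  Item 0.21 -> Bin 1 (now 0.75)
  Item 0.65 -> new Bin 2
  Item 0.6 -> new Bin 3
  Item 0.25 -> Bin 1 (now 1.0)
  Item 0.38 -> Bin 3 (now 0.98)
  Item 0.55 -> new Bin 4
Total bins used = 4

4


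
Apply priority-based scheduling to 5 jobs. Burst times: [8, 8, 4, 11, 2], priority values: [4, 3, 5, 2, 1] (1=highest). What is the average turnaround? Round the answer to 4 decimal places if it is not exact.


Sort by priority (ascending = highest first):
Order: [(1, 2), (2, 11), (3, 8), (4, 8), (5, 4)]
Completion times:
  Priority 1, burst=2, C=2
  Priority 2, burst=11, C=13
  Priority 3, burst=8, C=21
  Priority 4, burst=8, C=29
  Priority 5, burst=4, C=33
Average turnaround = 98/5 = 19.6

19.6


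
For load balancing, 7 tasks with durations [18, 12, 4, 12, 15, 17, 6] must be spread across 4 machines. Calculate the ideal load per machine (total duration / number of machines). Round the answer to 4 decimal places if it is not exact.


Total processing time = 18 + 12 + 4 + 12 + 15 + 17 + 6 = 84
Number of machines = 4
Ideal balanced load = 84 / 4 = 21.0

21.0


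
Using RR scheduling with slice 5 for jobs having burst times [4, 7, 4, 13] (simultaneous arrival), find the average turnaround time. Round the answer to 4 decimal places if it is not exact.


Time quantum = 5
Execution trace:
  J1 runs 4 units, time = 4
  J2 runs 5 units, time = 9
  J3 runs 4 units, time = 13
  J4 runs 5 units, time = 18
  J2 runs 2 units, time = 20
  J4 runs 5 units, time = 25
  J4 runs 3 units, time = 28
Finish times: [4, 20, 13, 28]
Average turnaround = 65/4 = 16.25

16.25


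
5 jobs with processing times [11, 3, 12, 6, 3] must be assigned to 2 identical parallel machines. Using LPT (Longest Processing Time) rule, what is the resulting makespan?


Sort jobs in decreasing order (LPT): [12, 11, 6, 3, 3]
Assign each job to the least loaded machine:
  Machine 1: jobs [12, 3, 3], load = 18
  Machine 2: jobs [11, 6], load = 17
Makespan = max load = 18

18


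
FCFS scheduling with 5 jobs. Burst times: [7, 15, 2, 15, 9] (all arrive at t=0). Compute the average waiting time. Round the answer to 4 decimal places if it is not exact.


FCFS order (as given): [7, 15, 2, 15, 9]
Waiting times:
  Job 1: wait = 0
  Job 2: wait = 7
  Job 3: wait = 22
  Job 4: wait = 24
  Job 5: wait = 39
Sum of waiting times = 92
Average waiting time = 92/5 = 18.4

18.4


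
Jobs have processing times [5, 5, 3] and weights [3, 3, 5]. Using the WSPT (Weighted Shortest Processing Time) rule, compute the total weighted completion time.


Compute p/w ratios and sort ascending (WSPT): [(3, 5), (5, 3), (5, 3)]
Compute weighted completion times:
  Job (p=3,w=5): C=3, w*C=5*3=15
  Job (p=5,w=3): C=8, w*C=3*8=24
  Job (p=5,w=3): C=13, w*C=3*13=39
Total weighted completion time = 78

78


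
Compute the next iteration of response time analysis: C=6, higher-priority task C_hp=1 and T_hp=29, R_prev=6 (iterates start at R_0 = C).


R_next = C + ceil(R_prev / T_hp) * C_hp
ceil(6 / 29) = ceil(0.2069) = 1
Interference = 1 * 1 = 1
R_next = 6 + 1 = 7

7


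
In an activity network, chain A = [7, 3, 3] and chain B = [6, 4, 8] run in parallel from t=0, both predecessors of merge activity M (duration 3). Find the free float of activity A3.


ES(A3) = sum of predecessors on chain A = 10
EF(A3) = ES + duration = 10 + 3 = 13
Successor of A3 is M. ES(M) = max(sum(A), sum(B)) = max(13, 18) = 18
Free float = ES(successor) - EF(current) = 18 - 13 = 5

5


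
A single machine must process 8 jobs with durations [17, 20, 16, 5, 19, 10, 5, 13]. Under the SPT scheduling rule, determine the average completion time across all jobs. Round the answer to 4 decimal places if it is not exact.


Sort jobs by processing time (SPT order): [5, 5, 10, 13, 16, 17, 19, 20]
Compute completion times sequentially:
  Job 1: processing = 5, completes at 5
  Job 2: processing = 5, completes at 10
  Job 3: processing = 10, completes at 20
  Job 4: processing = 13, completes at 33
  Job 5: processing = 16, completes at 49
  Job 6: processing = 17, completes at 66
  Job 7: processing = 19, completes at 85
  Job 8: processing = 20, completes at 105
Sum of completion times = 373
Average completion time = 373/8 = 46.625

46.625


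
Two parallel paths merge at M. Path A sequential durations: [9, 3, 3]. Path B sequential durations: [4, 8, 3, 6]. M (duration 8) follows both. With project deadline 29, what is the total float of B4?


Forward pass: ES(B4) = sum of predecessors on chain B = 15
EF = ES + duration = 15 + 6 = 21
Backward pass: LF(M) = deadline = 29; LS(M) = 29 - 8 = 21
LF(B4) = LS(M) - sum(successors on chain B) = 21 - 0 = 21
LS = LF - duration = 21 - 6 = 15
Total float = LS - ES = 15 - 15 = 0

0


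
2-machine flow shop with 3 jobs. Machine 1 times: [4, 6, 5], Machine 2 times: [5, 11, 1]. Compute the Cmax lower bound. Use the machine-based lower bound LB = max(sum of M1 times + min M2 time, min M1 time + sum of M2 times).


LB1 = sum(M1 times) + min(M2 times) = 15 + 1 = 16
LB2 = min(M1 times) + sum(M2 times) = 4 + 17 = 21
Lower bound = max(LB1, LB2) = max(16, 21) = 21

21


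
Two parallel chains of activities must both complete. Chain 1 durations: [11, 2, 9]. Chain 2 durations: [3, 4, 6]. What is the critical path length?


Path A total = 11 + 2 + 9 = 22
Path B total = 3 + 4 + 6 = 13
Critical path = longest path = max(22, 13) = 22

22


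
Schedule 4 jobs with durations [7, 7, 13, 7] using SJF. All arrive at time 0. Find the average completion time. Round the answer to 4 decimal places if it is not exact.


SJF order (ascending): [7, 7, 7, 13]
Completion times:
  Job 1: burst=7, C=7
  Job 2: burst=7, C=14
  Job 3: burst=7, C=21
  Job 4: burst=13, C=34
Average completion = 76/4 = 19.0

19.0


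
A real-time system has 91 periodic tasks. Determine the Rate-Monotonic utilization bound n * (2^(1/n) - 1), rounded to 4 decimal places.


Compute 2^(1/91) = 1.0076460851
Subtract 1: 1.0076460851 - 1 = 0.0076460851
Multiply by n: 91 * 0.0076460851 = 0.6957937441
Round to 4 dp: 0.6958

0.6958


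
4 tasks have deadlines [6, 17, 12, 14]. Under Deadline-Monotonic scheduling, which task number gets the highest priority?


Sort tasks by relative deadline (ascending):
  Task 1: deadline = 6
  Task 3: deadline = 12
  Task 4: deadline = 14
  Task 2: deadline = 17
Priority order (highest first): [1, 3, 4, 2]
Highest priority task = 1

1


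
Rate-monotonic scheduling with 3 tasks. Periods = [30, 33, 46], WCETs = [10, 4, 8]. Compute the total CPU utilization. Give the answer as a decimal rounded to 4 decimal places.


Compute individual utilizations (exact fractions):
  Task 1: C/T = 10/30 = 1/3 (approx. 0.3333)
  Task 2: C/T = 4/33 (approx. 0.1212)
  Task 3: C/T = 8/46 = 4/23 (approx. 0.1739)
Total utilization U = 1/3 + 4/33 + 4/23 = 159/253
Rounded to 4 decimal places: U = 0.6285
RM (Liu & Layland) bound for 3 tasks = 0.779763; compare with U = 159/253 (approx. 0.628458)
U <= bound, so schedulable by RM sufficient condition.

0.6285


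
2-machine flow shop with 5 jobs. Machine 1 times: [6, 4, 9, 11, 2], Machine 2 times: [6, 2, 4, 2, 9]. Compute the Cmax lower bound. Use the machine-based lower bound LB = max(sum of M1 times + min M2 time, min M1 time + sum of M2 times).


LB1 = sum(M1 times) + min(M2 times) = 32 + 2 = 34
LB2 = min(M1 times) + sum(M2 times) = 2 + 23 = 25
Lower bound = max(LB1, LB2) = max(34, 25) = 34

34


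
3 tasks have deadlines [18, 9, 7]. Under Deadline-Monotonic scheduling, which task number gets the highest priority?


Sort tasks by relative deadline (ascending):
  Task 3: deadline = 7
  Task 2: deadline = 9
  Task 1: deadline = 18
Priority order (highest first): [3, 2, 1]
Highest priority task = 3

3


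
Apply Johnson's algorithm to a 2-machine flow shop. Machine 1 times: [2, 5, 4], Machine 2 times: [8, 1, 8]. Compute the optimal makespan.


Apply Johnson's rule:
  Group 1 (a <= b): [(1, 2, 8), (3, 4, 8)]
  Group 2 (a > b): [(2, 5, 1)]
Optimal job order: [1, 3, 2]
Schedule:
  Job 1: M1 done at 2, M2 done at 10
  Job 3: M1 done at 6, M2 done at 18
  Job 2: M1 done at 11, M2 done at 19
Makespan = 19

19


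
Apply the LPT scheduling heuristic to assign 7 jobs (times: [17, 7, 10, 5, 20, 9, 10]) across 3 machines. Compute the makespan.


Sort jobs in decreasing order (LPT): [20, 17, 10, 10, 9, 7, 5]
Assign each job to the least loaded machine:
  Machine 1: jobs [20, 7], load = 27
  Machine 2: jobs [17, 9], load = 26
  Machine 3: jobs [10, 10, 5], load = 25
Makespan = max load = 27

27


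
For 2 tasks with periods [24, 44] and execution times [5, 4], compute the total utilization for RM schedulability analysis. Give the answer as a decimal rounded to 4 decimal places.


Compute individual utilizations (exact fractions):
  Task 1: C/T = 5/24 (approx. 0.2083)
  Task 2: C/T = 4/44 = 1/11 (approx. 0.0909)
Total utilization U = 5/24 + 1/11 = 79/264
Rounded to 4 decimal places: U = 0.2992
RM (Liu & Layland) bound for 2 tasks = 0.828427; compare with U = 79/264 (approx. 0.299242)
U <= bound, so schedulable by RM sufficient condition.

0.2992


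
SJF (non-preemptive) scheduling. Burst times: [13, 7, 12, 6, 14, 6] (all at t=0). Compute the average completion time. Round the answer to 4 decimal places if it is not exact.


SJF order (ascending): [6, 6, 7, 12, 13, 14]
Completion times:
  Job 1: burst=6, C=6
  Job 2: burst=6, C=12
  Job 3: burst=7, C=19
  Job 4: burst=12, C=31
  Job 5: burst=13, C=44
  Job 6: burst=14, C=58
Average completion = 170/6 = 28.3333

28.3333


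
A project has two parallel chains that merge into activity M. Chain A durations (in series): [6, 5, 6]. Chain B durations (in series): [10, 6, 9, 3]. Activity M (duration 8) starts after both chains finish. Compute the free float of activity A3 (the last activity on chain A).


ES(A3) = sum of predecessors on chain A = 11
EF(A3) = ES + duration = 11 + 6 = 17
Successor of A3 is M. ES(M) = max(sum(A), sum(B)) = max(17, 28) = 28
Free float = ES(successor) - EF(current) = 28 - 17 = 11

11


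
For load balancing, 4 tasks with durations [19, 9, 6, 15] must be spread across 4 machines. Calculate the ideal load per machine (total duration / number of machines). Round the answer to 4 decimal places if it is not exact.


Total processing time = 19 + 9 + 6 + 15 = 49
Number of machines = 4
Ideal balanced load = 49 / 4 = 12.25

12.25


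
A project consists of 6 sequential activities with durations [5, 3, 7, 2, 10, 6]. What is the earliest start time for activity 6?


Activity 6 starts after activities 1 through 5 complete.
Predecessor durations: [5, 3, 7, 2, 10]
ES = 5 + 3 + 7 + 2 + 10 = 27

27


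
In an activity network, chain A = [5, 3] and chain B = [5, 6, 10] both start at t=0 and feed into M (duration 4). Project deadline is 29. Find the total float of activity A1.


Forward pass: ES(A1) = sum of predecessors on chain A = 0
EF = ES + duration = 0 + 5 = 5
Backward pass: LF(M) = deadline = 29; LS(M) = 29 - 4 = 25
LF(A1) = LS(M) - sum(successors on chain A) = 25 - 3 = 22
LS = LF - duration = 22 - 5 = 17
Total float = LS - ES = 17 - 0 = 17

17


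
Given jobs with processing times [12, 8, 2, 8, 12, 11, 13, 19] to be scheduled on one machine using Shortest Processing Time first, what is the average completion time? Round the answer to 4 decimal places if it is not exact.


Sort jobs by processing time (SPT order): [2, 8, 8, 11, 12, 12, 13, 19]
Compute completion times sequentially:
  Job 1: processing = 2, completes at 2
  Job 2: processing = 8, completes at 10
  Job 3: processing = 8, completes at 18
  Job 4: processing = 11, completes at 29
  Job 5: processing = 12, completes at 41
  Job 6: processing = 12, completes at 53
  Job 7: processing = 13, completes at 66
  Job 8: processing = 19, completes at 85
Sum of completion times = 304
Average completion time = 304/8 = 38.0

38.0


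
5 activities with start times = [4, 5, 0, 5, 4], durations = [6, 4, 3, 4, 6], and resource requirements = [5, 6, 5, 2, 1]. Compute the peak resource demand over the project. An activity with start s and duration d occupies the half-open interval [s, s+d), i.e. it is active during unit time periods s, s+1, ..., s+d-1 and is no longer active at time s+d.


Each activity i is active on [start_i, start_i + duration_i).
Compute total resource usage per time slot:
  t=0: active resources = [5], total = 5
  t=1: active resources = [5], total = 5
  t=2: active resources = [5], total = 5
  t=3: active resources = [], total = 0
  t=4: active resources = [5, 1], total = 6
  t=5: active resources = [5, 6, 2, 1], total = 14
  t=6: active resources = [5, 6, 2, 1], total = 14
  t=7: active resources = [5, 6, 2, 1], total = 14
  t=8: active resources = [5, 6, 2, 1], total = 14
  t=9: active resources = [5, 1], total = 6
Peak resource demand = 14

14


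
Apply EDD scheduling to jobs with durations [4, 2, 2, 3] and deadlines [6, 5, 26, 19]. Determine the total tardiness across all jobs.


Sort by due date (EDD order): [(2, 5), (4, 6), (3, 19), (2, 26)]
Compute completion times and tardiness:
  Job 1: p=2, d=5, C=2, tardiness=max(0,2-5)=0
  Job 2: p=4, d=6, C=6, tardiness=max(0,6-6)=0
  Job 3: p=3, d=19, C=9, tardiness=max(0,9-19)=0
  Job 4: p=2, d=26, C=11, tardiness=max(0,11-26)=0
Total tardiness = 0

0


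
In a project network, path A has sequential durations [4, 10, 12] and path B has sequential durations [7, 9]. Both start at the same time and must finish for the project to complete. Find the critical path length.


Path A total = 4 + 10 + 12 = 26
Path B total = 7 + 9 = 16
Critical path = longest path = max(26, 16) = 26

26


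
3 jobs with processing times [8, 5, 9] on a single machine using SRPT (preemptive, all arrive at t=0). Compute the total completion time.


Since all jobs arrive at t=0, SRPT equals SPT ordering.
SPT order: [5, 8, 9]
Completion times:
  Job 1: p=5, C=5
  Job 2: p=8, C=13
  Job 3: p=9, C=22
Total completion time = 5 + 13 + 22 = 40

40


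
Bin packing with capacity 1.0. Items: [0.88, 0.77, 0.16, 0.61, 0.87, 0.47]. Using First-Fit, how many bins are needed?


Place items sequentially using First-Fit:
  Item 0.88 -> new Bin 1
  Item 0.77 -> new Bin 2
  Item 0.16 -> Bin 2 (now 0.93)
  Item 0.61 -> new Bin 3
  Item 0.87 -> new Bin 4
  Item 0.47 -> new Bin 5
Total bins used = 5

5


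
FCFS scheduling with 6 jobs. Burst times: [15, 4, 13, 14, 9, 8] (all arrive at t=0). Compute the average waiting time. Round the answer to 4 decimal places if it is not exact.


FCFS order (as given): [15, 4, 13, 14, 9, 8]
Waiting times:
  Job 1: wait = 0
  Job 2: wait = 15
  Job 3: wait = 19
  Job 4: wait = 32
  Job 5: wait = 46
  Job 6: wait = 55
Sum of waiting times = 167
Average waiting time = 167/6 = 27.8333

27.8333


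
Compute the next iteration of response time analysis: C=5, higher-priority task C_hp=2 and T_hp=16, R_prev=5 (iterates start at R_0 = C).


R_next = C + ceil(R_prev / T_hp) * C_hp
ceil(5 / 16) = ceil(0.3125) = 1
Interference = 1 * 2 = 2
R_next = 5 + 2 = 7

7


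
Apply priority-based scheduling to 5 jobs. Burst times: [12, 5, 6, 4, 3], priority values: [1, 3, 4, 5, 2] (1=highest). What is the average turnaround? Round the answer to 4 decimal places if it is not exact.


Sort by priority (ascending = highest first):
Order: [(1, 12), (2, 3), (3, 5), (4, 6), (5, 4)]
Completion times:
  Priority 1, burst=12, C=12
  Priority 2, burst=3, C=15
  Priority 3, burst=5, C=20
  Priority 4, burst=6, C=26
  Priority 5, burst=4, C=30
Average turnaround = 103/5 = 20.6

20.6


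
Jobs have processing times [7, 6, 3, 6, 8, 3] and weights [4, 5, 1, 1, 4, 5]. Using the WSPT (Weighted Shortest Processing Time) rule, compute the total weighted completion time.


Compute p/w ratios and sort ascending (WSPT): [(3, 5), (6, 5), (7, 4), (8, 4), (3, 1), (6, 1)]
Compute weighted completion times:
  Job (p=3,w=5): C=3, w*C=5*3=15
  Job (p=6,w=5): C=9, w*C=5*9=45
  Job (p=7,w=4): C=16, w*C=4*16=64
  Job (p=8,w=4): C=24, w*C=4*24=96
  Job (p=3,w=1): C=27, w*C=1*27=27
  Job (p=6,w=1): C=33, w*C=1*33=33
Total weighted completion time = 280

280


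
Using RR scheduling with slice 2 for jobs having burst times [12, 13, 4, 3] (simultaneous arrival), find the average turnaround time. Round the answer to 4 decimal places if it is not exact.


Time quantum = 2
Execution trace:
  J1 runs 2 units, time = 2
  J2 runs 2 units, time = 4
  J3 runs 2 units, time = 6
  J4 runs 2 units, time = 8
  J1 runs 2 units, time = 10
  J2 runs 2 units, time = 12
  J3 runs 2 units, time = 14
  J4 runs 1 units, time = 15
  J1 runs 2 units, time = 17
  J2 runs 2 units, time = 19
  J1 runs 2 units, time = 21
  J2 runs 2 units, time = 23
  J1 runs 2 units, time = 25
  J2 runs 2 units, time = 27
  J1 runs 2 units, time = 29
  J2 runs 2 units, time = 31
  J2 runs 1 units, time = 32
Finish times: [29, 32, 14, 15]
Average turnaround = 90/4 = 22.5

22.5


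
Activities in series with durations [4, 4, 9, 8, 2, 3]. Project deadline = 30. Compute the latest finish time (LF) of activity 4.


LF(activity 4) = deadline - sum of successor durations
Successors: activities 5 through 6 with durations [2, 3]
Sum of successor durations = 5
LF = 30 - 5 = 25

25


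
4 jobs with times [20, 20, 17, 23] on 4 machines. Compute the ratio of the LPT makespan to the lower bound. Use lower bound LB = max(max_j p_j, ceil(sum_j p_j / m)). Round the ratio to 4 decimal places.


LPT order: [23, 20, 20, 17]
Machine loads after assignment: [23, 20, 20, 17]
LPT makespan = 23
Lower bound = max(max_job, ceil(total/4)) = max(23, 20) = 23
Ratio = 23 / 23 = 1.0

1.0


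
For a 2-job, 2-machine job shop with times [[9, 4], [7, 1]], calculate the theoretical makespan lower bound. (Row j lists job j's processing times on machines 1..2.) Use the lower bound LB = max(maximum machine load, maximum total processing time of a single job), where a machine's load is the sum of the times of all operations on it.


Machine loads:
  Machine 1: 9 + 7 = 16
  Machine 2: 4 + 1 = 5
Max machine load = 16
Job totals:
  Job 1: 13
  Job 2: 8
Max job total = 13
Lower bound = max(16, 13) = 16

16


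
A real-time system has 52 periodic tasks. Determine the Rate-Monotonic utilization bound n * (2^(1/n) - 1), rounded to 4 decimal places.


Compute 2^(1/52) = 1.0134189907
Subtract 1: 1.0134189907 - 1 = 0.0134189907
Multiply by n: 52 * 0.0134189907 = 0.6977875164
Round to 4 dp: 0.6978

0.6978


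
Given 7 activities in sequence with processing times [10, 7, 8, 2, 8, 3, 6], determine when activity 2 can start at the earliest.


Activity 2 starts after activities 1 through 1 complete.
Predecessor durations: [10]
ES = 10 = 10

10


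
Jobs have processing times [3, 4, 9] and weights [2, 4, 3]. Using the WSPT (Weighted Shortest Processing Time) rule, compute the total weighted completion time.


Compute p/w ratios and sort ascending (WSPT): [(4, 4), (3, 2), (9, 3)]
Compute weighted completion times:
  Job (p=4,w=4): C=4, w*C=4*4=16
  Job (p=3,w=2): C=7, w*C=2*7=14
  Job (p=9,w=3): C=16, w*C=3*16=48
Total weighted completion time = 78

78


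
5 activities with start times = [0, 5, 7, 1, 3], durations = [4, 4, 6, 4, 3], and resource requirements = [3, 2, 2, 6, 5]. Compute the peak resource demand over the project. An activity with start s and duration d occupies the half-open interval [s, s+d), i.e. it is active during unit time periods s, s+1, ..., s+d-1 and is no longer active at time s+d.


Each activity i is active on [start_i, start_i + duration_i).
Compute total resource usage per time slot:
  t=0: active resources = [3], total = 3
  t=1: active resources = [3, 6], total = 9
  t=2: active resources = [3, 6], total = 9
  t=3: active resources = [3, 6, 5], total = 14
  t=4: active resources = [6, 5], total = 11
  t=5: active resources = [2, 5], total = 7
  t=6: active resources = [2], total = 2
  t=7: active resources = [2, 2], total = 4
  t=8: active resources = [2, 2], total = 4
  t=9: active resources = [2], total = 2
  t=10: active resources = [2], total = 2
  t=11: active resources = [2], total = 2
  t=12: active resources = [2], total = 2
Peak resource demand = 14

14


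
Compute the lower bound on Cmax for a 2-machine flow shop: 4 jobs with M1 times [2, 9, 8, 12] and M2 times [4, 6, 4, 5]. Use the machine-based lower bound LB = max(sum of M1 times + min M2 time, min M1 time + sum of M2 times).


LB1 = sum(M1 times) + min(M2 times) = 31 + 4 = 35
LB2 = min(M1 times) + sum(M2 times) = 2 + 19 = 21
Lower bound = max(LB1, LB2) = max(35, 21) = 35

35


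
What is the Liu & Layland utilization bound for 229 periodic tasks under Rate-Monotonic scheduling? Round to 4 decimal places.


Compute 2^(1/229) = 1.0030314291
Subtract 1: 1.0030314291 - 1 = 0.0030314291
Multiply by n: 229 * 0.0030314291 = 0.6941972639
Round to 4 dp: 0.6942

0.6942


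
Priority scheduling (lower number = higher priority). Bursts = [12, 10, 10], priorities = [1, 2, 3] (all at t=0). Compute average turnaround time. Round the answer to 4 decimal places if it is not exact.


Sort by priority (ascending = highest first):
Order: [(1, 12), (2, 10), (3, 10)]
Completion times:
  Priority 1, burst=12, C=12
  Priority 2, burst=10, C=22
  Priority 3, burst=10, C=32
Average turnaround = 66/3 = 22.0

22.0


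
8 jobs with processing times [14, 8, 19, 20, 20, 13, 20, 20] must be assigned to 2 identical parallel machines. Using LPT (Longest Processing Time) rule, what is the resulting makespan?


Sort jobs in decreasing order (LPT): [20, 20, 20, 20, 19, 14, 13, 8]
Assign each job to the least loaded machine:
  Machine 1: jobs [20, 20, 19, 8], load = 67
  Machine 2: jobs [20, 20, 14, 13], load = 67
Makespan = max load = 67

67


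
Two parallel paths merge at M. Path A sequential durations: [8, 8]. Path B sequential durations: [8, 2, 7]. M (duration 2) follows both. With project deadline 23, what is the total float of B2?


Forward pass: ES(B2) = sum of predecessors on chain B = 8
EF = ES + duration = 8 + 2 = 10
Backward pass: LF(M) = deadline = 23; LS(M) = 23 - 2 = 21
LF(B2) = LS(M) - sum(successors on chain B) = 21 - 7 = 14
LS = LF - duration = 14 - 2 = 12
Total float = LS - ES = 12 - 8 = 4

4


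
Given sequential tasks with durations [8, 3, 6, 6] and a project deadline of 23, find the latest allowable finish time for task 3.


LF(activity 3) = deadline - sum of successor durations
Successors: activities 4 through 4 with durations [6]
Sum of successor durations = 6
LF = 23 - 6 = 17

17


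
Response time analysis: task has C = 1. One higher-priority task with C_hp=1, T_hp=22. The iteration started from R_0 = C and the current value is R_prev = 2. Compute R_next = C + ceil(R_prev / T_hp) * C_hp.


R_next = C + ceil(R_prev / T_hp) * C_hp
ceil(2 / 22) = ceil(0.0909) = 1
Interference = 1 * 1 = 1
R_next = 1 + 1 = 2
R_next = R_prev, so the iteration has converged (response time = 2).

2


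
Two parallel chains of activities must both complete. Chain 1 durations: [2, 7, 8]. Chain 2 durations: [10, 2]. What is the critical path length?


Path A total = 2 + 7 + 8 = 17
Path B total = 10 + 2 = 12
Critical path = longest path = max(17, 12) = 17

17


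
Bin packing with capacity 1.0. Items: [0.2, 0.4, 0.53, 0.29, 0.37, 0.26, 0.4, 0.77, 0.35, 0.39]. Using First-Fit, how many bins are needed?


Place items sequentially using First-Fit:
  Item 0.2 -> new Bin 1
  Item 0.4 -> Bin 1 (now 0.6)
  Item 0.53 -> new Bin 2
  Item 0.29 -> Bin 1 (now 0.89)
  Item 0.37 -> Bin 2 (now 0.9)
  Item 0.26 -> new Bin 3
  Item 0.4 -> Bin 3 (now 0.66)
  Item 0.77 -> new Bin 4
  Item 0.35 -> new Bin 5
  Item 0.39 -> Bin 5 (now 0.74)
Total bins used = 5

5


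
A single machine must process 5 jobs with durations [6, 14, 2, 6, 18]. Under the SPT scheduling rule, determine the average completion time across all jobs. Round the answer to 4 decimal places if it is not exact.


Sort jobs by processing time (SPT order): [2, 6, 6, 14, 18]
Compute completion times sequentially:
  Job 1: processing = 2, completes at 2
  Job 2: processing = 6, completes at 8
  Job 3: processing = 6, completes at 14
  Job 4: processing = 14, completes at 28
  Job 5: processing = 18, completes at 46
Sum of completion times = 98
Average completion time = 98/5 = 19.6

19.6


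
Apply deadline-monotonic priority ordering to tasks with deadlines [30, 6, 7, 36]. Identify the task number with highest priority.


Sort tasks by relative deadline (ascending):
  Task 2: deadline = 6
  Task 3: deadline = 7
  Task 1: deadline = 30
  Task 4: deadline = 36
Priority order (highest first): [2, 3, 1, 4]
Highest priority task = 2

2


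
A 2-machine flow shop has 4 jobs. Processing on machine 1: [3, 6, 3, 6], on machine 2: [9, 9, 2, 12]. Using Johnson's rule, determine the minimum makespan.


Apply Johnson's rule:
  Group 1 (a <= b): [(1, 3, 9), (2, 6, 9), (4, 6, 12)]
  Group 2 (a > b): [(3, 3, 2)]
Optimal job order: [1, 2, 4, 3]
Schedule:
  Job 1: M1 done at 3, M2 done at 12
  Job 2: M1 done at 9, M2 done at 21
  Job 4: M1 done at 15, M2 done at 33
  Job 3: M1 done at 18, M2 done at 35
Makespan = 35

35
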